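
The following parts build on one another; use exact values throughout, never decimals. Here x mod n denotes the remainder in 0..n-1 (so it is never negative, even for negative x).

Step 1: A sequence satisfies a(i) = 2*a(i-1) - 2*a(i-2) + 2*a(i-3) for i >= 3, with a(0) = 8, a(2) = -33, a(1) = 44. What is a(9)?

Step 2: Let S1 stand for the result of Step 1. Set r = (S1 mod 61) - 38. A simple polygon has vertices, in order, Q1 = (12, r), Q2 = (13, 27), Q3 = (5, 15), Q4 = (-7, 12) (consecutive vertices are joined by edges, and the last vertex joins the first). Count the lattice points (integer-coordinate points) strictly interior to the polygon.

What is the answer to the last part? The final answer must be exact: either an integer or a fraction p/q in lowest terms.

139

Step 1: a(3) = 2*(-33) - 2*(44) + 2*(8) = -138; iterating: a(3)=-138, a(4)=-122, a(5)=-34, a(6)=-100, a(7)=-376, a(8)=-620, a(9)=-688; answer -688
Step 2: S1 = -688; r = 6; cross terms: (12*27 - 13*6)=246, (13*15 - 5*27)=60, (5*12 - -7*15)=165, (-7*6 - 12*12)=-186; twice the area = |285| = 285; area = 285/2; boundary points = 1 + 4 + 3 + 1 = 9; strictly interior points = area - boundary/2 + 1 = 139; answer 139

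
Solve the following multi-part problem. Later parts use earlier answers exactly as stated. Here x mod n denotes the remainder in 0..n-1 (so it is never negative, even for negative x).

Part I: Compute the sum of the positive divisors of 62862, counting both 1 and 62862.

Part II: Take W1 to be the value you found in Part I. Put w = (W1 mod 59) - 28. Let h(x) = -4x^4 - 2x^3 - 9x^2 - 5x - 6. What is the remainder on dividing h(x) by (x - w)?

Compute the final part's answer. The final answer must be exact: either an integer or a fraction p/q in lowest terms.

-763272

Part I: 62862 = 2 * 3 * 10477; sigma = (1 + 2) * (1 + 3) * (1 + 10477) = 3 * 4 * 10478 = 125736; answer 125736
Part II: W1 = 125736; w = -21; remainder = value at the root: -4*(-21)^4 - 2*(-21)^3 - 9*(-21)^2 - 5*(-21)^1 - 6 = (-777924) + (18522) + (-3969) + (105) + (-6) = -763272; answer -763272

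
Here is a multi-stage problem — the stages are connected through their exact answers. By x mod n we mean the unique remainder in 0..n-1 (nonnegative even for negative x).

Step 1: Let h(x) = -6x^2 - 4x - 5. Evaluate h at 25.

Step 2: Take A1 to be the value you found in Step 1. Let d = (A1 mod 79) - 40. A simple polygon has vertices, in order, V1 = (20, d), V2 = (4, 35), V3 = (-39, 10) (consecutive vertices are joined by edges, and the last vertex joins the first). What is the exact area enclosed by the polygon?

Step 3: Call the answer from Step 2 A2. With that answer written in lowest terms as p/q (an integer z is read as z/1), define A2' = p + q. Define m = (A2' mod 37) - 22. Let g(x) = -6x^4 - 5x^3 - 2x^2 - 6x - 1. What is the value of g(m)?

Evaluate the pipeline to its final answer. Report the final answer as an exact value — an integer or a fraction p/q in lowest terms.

Step 1: -6*(25)^2 - 4*(25)^1 - 5 = (-3750) + (-100) + (-5) = -3855; answer -3855
Step 2: A1 = -3855; d = -24; cross terms: (20*35 - 4*-24)=796, (4*10 - -39*35)=1405, (-39*-24 - 20*10)=736; twice the area = |2937| = 2937; area = 2937/2; answer 2937/2
Step 3: A2 = 2937/2; threaded value p + q = 2939; m = -6; -6*(-6)^4 - 5*(-6)^3 - 2*(-6)^2 - 6*(-6)^1 - 1 = (-7776) + (1080) + (-72) + (36) + (-1) = -6733; answer -6733

-6733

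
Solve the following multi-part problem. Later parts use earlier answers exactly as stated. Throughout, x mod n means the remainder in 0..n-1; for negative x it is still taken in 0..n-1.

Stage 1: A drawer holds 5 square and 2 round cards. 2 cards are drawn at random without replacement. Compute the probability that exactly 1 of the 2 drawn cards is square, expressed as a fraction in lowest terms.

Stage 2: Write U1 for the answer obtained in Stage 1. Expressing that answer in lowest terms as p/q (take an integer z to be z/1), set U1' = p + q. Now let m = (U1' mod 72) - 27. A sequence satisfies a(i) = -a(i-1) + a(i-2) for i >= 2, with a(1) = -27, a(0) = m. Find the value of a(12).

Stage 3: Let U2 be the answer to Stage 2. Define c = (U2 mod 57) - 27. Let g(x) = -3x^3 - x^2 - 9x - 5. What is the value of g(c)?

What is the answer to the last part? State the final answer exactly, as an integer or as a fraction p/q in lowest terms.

6

Stage 1: total draws C(7,2) = 21; favorable C(5,1)*C(2,1) = 10; P = 10/21; answer 10/21
Stage 2: U1 = 10/21; threaded value p + q = 31; m = 4; a(2) = -1*(-27) + 1*(4) = 31; iterating: a(2)=31, a(3)=-58, a(4)=89, a(5)=-147, a(6)=236, a(7)=-383, a(8)=619, a(9)=-1002, a(10)=1621, a(11)=-2623, a(12)=4244; answer 4244
Stage 3: U2 = 4244; c = -1; -3*(-1)^3 - 1*(-1)^2 - 9*(-1)^1 - 5 = (3) + (-1) + (9) + (-5) = 6; answer 6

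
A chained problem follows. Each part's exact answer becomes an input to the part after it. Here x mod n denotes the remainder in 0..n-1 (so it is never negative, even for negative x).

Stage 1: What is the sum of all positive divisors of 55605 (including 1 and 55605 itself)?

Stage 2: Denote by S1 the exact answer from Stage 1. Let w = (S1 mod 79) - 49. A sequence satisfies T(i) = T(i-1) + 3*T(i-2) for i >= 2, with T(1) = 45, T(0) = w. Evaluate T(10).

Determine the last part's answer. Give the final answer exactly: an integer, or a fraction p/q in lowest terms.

Stage 1: 55605 = 3 * 5 * 11 * 337; sigma = (1 + 3) * (1 + 5) * (1 + 11) * (1 + 337) = 4 * 6 * 12 * 338 = 97344; answer 97344
Stage 2: S1 = 97344; w = -33; T(2) = 1*(45) + 3*(-33) = -54; iterating: T(2)=-54, T(3)=81, T(4)=-81, T(5)=162, T(6)=-81, T(7)=405, T(8)=162, T(9)=1377, T(10)=1863; answer 1863

1863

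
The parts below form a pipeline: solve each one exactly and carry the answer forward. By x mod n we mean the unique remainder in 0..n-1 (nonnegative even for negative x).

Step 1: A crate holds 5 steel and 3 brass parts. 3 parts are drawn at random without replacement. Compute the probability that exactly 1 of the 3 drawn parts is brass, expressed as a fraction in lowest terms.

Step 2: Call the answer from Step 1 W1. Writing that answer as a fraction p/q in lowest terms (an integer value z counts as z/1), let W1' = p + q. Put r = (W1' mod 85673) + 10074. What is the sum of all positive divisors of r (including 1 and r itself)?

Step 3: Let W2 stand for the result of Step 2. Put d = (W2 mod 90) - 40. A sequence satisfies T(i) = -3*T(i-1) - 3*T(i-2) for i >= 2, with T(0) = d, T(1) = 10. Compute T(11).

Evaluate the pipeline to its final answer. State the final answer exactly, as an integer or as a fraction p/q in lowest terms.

Step 1: total draws C(8,3) = 56; favorable C(3,1)*C(5,2) = 30; P = 15/28; answer 15/28
Step 2: W1 = 15/28; threaded value p + q = 43; r = 10117; 10117 = 67 * 151; sigma = (1 + 67) * (1 + 151) = 68 * 152 = 10336; answer 10336
Step 3: W2 = 10336; d = 36; T(2) = -3*(10) - 3*(36) = -138; iterating: T(2)=-138, T(3)=384, T(4)=-738, T(5)=1062, T(6)=-972, T(7)=-270, T(8)=3726, T(9)=-10368, T(10)=19926, T(11)=-28674; answer -28674

-28674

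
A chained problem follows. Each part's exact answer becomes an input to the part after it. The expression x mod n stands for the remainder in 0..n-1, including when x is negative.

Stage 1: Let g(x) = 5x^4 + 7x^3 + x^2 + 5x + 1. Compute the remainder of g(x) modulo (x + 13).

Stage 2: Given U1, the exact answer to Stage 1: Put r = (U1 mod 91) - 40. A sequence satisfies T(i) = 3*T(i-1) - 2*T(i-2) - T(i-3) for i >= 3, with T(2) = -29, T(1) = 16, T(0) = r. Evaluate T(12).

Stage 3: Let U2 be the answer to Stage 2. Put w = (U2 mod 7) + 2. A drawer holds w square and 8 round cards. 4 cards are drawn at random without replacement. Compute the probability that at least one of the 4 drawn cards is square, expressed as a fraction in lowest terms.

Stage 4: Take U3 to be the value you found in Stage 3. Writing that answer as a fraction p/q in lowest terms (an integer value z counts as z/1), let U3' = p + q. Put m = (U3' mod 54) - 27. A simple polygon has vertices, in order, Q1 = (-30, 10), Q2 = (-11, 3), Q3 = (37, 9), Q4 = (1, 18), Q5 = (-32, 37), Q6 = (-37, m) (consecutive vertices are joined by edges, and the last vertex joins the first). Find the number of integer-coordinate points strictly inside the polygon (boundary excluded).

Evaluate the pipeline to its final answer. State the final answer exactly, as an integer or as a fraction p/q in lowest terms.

Stage 1: remainder = value at the root: 5*(-13)^4 + 7*(-13)^3 + 1*(-13)^2 + 5*(-13)^1 + 1 = (142805) + (-15379) + (169) + (-65) + (1) = 127531; answer 127531
Stage 2: U1 = 127531; r = 0; T(3) = 3*(-29) - 2*(16) - 1*(0) = -119; iterating: T(3)=-119, T(4)=-315, T(5)=-678, T(6)=-1285, T(7)=-2184, T(8)=-3304, T(9)=-4259, T(10)=-3985, T(11)=-133, T(12)=11830; answer 11830
Stage 3: U2 = 11830; w = 2; total draws C(10,4) = 210; complement C(8,4) = 70; favorable 210 - 70 = 140; P = 2/3; answer 2/3
Stage 4: U3 = 2/3; threaded value p + q = 5; m = -22; cross terms: (-30*3 - -11*10)=20, (-11*9 - 37*3)=-210, (37*18 - 1*9)=657, (1*37 - -32*18)=613, (-32*-22 - -37*37)=2073, (-37*10 - -30*-22)=-1030; twice the area = |2123| = 2123; area = 2123/2; boundary points = 1 + 6 + 9 + 1 + 1 + 1 = 19; strictly interior points = area - boundary/2 + 1 = 1053; answer 1053

1053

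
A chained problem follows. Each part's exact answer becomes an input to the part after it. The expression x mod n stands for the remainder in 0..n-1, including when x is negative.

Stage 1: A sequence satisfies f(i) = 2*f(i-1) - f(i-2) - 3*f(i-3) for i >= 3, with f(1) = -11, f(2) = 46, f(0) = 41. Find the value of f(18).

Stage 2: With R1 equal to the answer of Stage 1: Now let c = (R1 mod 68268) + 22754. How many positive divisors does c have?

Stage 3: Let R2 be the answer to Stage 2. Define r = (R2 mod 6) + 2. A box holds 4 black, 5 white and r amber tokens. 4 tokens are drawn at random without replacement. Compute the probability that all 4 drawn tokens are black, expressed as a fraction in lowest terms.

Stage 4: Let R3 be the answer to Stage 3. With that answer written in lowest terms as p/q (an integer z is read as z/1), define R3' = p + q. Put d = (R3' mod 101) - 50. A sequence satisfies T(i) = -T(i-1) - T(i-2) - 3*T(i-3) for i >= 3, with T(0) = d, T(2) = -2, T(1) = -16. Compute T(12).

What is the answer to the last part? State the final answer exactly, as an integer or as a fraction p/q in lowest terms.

Stage 1: f(3) = 2*(46) - 1*(-11) - 3*(41) = -20; iterating: f(3)=-20, f(4)=-53, f(5)=-224, f(6)=-335, f(7)=-287, f(8)=433, f(9)=2158, f(10)=4744, f(11)=6031, f(12)=844, f(13)=-18575, f(14)=-56087, f(15)=-96131, f(16)=-80450, f(17)=103492, f(18)=575827; answer 575827
Stage 2: R1 = 575827; c = 52437; 52437 = 3 * 7 * 11 * 227; number of divisors = (1+1) * (1+1) * (1+1) * (1+1) = 16; answer 16
Stage 3: R2 = 16; r = 6; total draws C(15,4) = 1365; favorable C(4,4) = 1; P = 1/1365; answer 1/1365
Stage 4: R3 = 1/1365; threaded value p + q = 1366; d = 3; T(3) = -1*(-2) - 1*(-16) - 3*(3) = 9; iterating: T(3)=9, T(4)=41, T(5)=-44, T(6)=-24, T(7)=-55, T(8)=211, T(9)=-84, T(10)=38, T(11)=-587, T(12)=801; answer 801

801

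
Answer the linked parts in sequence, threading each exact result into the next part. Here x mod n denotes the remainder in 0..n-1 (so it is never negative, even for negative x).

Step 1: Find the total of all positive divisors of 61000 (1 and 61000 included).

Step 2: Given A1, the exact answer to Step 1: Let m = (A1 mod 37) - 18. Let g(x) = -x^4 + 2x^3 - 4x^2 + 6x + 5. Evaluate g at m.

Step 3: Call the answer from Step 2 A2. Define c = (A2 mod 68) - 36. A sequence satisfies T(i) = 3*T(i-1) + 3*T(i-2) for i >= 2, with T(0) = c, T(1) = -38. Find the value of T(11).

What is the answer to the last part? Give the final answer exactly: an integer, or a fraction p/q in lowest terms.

-12862962

Step 1: 61000 = 2^3 * 5^3 * 61; sigma = (1 + 2 + 4 + 8) * (1 + 5 + 25 + 125) * (1 + 61) = 15 * 156 * 62 = 145080; answer 145080
Step 2: A1 = 145080; m = -15; -1*(-15)^4 + 2*(-15)^3 - 4*(-15)^2 + 6*(-15)^1 + 5 = (-50625) + (-6750) + (-900) + (-90) + (5) = -58360; answer -58360
Step 3: A2 = -58360; c = 16; T(2) = 3*(-38) + 3*(16) = -66; iterating: T(2)=-66, T(3)=-312, T(4)=-1134, T(5)=-4338, T(6)=-16416, T(7)=-62262, T(8)=-236034, T(9)=-894888, T(10)=-3392766, T(11)=-12862962; answer -12862962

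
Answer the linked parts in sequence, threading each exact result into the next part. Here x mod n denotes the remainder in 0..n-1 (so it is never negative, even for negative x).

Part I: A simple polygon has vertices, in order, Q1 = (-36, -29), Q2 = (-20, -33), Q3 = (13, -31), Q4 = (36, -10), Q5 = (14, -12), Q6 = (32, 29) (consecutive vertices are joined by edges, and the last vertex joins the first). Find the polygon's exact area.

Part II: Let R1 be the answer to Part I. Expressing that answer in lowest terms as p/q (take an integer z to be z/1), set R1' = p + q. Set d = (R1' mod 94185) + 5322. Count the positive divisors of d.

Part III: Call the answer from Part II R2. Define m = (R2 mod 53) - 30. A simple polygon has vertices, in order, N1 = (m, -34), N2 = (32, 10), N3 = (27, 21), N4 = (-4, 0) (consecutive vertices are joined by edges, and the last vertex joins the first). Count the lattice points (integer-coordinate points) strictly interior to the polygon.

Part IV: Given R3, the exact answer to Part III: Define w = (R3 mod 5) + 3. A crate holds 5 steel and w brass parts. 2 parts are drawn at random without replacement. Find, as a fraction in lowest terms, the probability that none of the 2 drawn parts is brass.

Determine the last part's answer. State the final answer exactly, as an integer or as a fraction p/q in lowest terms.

2/9

Part I: cross terms: (-36*-33 - -20*-29)=608, (-20*-31 - 13*-33)=1049, (13*-10 - 36*-31)=986, (36*-12 - 14*-10)=-292, (14*29 - 32*-12)=790, (32*-29 - -36*29)=116; twice the area = |3257| = 3257; area = 3257/2; answer 3257/2
Part II: R1 = 3257/2; threaded value p + q = 3259; d = 8581; 8581 is prime, so its only divisors are 1 and 8581; count = 2; answer 2
Part III: R2 = 2; m = -28; cross terms: (-28*10 - 32*-34)=808, (32*21 - 27*10)=402, (27*0 - -4*21)=84, (-4*-34 - -28*0)=136; twice the area = |1430| = 1430; area = 715; boundary points = 4 + 1 + 1 + 2 = 8; strictly interior points = area - boundary/2 + 1 = 712; answer 712
Part IV: R3 = 712; w = 5; total draws C(10,2) = 45; favorable C(5,2) = 10; P = 2/9; answer 2/9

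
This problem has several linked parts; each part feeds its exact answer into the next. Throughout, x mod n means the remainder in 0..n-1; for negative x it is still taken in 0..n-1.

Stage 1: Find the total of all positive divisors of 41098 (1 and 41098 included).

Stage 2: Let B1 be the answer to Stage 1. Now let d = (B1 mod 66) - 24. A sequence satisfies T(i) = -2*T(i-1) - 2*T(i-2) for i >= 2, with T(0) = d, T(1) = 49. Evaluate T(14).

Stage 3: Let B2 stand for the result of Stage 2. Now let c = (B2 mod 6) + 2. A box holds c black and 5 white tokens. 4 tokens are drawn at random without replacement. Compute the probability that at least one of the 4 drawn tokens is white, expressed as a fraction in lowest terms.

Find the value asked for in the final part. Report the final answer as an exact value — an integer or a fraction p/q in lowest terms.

Stage 1: 41098 = 2 * 20549; sigma = (1 + 2) * (1 + 20549) = 3 * 20550 = 61650; answer 61650
Stage 2: B1 = 61650; d = -18; T(2) = -2*(49) - 2*(-18) = -62; iterating: T(2)=-62, T(3)=26, T(4)=72, T(5)=-196, T(6)=248, T(7)=-104, T(8)=-288, T(9)=784, T(10)=-992, T(11)=416, T(12)=1152, T(13)=-3136, T(14)=3968; answer 3968
Stage 3: B2 = 3968; c = 4; total draws C(9,4) = 126; complement C(4,4) = 1; favorable 126 - 1 = 125; P = 125/126; answer 125/126

125/126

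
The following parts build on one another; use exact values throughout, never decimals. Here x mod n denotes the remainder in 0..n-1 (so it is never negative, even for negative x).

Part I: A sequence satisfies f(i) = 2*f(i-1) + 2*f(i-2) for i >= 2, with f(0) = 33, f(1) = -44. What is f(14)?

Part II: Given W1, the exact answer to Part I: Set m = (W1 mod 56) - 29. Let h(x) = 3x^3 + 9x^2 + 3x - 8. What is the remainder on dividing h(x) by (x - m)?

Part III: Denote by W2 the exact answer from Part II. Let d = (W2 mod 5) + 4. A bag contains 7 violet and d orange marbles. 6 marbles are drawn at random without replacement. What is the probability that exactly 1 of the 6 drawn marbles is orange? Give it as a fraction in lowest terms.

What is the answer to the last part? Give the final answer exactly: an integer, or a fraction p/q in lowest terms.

Part I: f(2) = 2*(-44) + 2*(33) = -22; iterating: f(2)=-22, f(3)=-132, f(4)=-308, f(5)=-880, f(6)=-2376, f(7)=-6512, f(8)=-17776, f(9)=-48576, f(10)=-132704, f(11)=-362560, f(12)=-990528, f(13)=-2706176, f(14)=-7393408; answer -7393408
Part II: W1 = -7393408; m = 19; remainder = value at the root: 3*(19)^3 + 9*(19)^2 + 3*(19)^1 - 8 = (20577) + (3249) + (57) + (-8) = 23875; answer 23875
Part III: W2 = 23875; d = 4; total draws C(11,6) = 462; favorable C(4,1)*C(7,5) = 84; P = 2/11; answer 2/11

2/11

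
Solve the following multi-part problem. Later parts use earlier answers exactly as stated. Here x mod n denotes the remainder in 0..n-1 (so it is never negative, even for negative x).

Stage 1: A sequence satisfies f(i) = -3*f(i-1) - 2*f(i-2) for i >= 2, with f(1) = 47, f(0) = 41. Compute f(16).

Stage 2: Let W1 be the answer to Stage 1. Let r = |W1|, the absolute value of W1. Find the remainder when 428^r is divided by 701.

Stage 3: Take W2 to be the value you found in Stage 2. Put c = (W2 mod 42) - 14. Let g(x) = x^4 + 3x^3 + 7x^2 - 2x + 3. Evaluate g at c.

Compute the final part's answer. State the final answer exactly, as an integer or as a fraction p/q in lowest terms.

67

Stage 1: f(2) = -3*(47) - 2*(41) = -223; iterating: f(2)=-223, f(3)=575, f(4)=-1279, f(5)=2687, f(6)=-5503, f(7)=11135, f(8)=-22399, f(9)=44927, f(10)=-89983, f(11)=180095, f(12)=-360319, f(13)=720767, f(14)=-1441663, f(15)=2883455, f(16)=-5767039; answer -5767039
Stage 2: W1 = -5767039; r = 5767039; squarings mod 701: 428^1=428, 428^2=223, 428^4=659, 428^8=362, 428^16=658, 428^32=447, 428^64=24, 428^128=576, 428^256=203, 428^512=551, 428^1024=68, 428^2048=418, 428^4096=175, 428^8192=482, 428^16384=293, 428^32768=327, 428^65536=377, 428^131072=527, 428^262144=133, 428^524288=164, 428^1048576=258, 428^2097152=670, 428^4194304=260; 428^5767039 = 428^1 * 428^2 * 428^4 * 428^8 * 428^16 * 428^32 * 428^64 * 428^256 * 428^512 * 428^1024 * 428^2048 * 428^4096 * 428^8192 * 428^16384 * 428^32768 * 428^65536 * 428^131072 * 428^262144 * 428^1048576 * 428^4194304 = 58 (mod 701); answer 58
Stage 3: W2 = 58; c = 2; 1*(2)^4 + 3*(2)^3 + 7*(2)^2 - 2*(2)^1 + 3 = (16) + (24) + (28) + (-4) + (3) = 67; answer 67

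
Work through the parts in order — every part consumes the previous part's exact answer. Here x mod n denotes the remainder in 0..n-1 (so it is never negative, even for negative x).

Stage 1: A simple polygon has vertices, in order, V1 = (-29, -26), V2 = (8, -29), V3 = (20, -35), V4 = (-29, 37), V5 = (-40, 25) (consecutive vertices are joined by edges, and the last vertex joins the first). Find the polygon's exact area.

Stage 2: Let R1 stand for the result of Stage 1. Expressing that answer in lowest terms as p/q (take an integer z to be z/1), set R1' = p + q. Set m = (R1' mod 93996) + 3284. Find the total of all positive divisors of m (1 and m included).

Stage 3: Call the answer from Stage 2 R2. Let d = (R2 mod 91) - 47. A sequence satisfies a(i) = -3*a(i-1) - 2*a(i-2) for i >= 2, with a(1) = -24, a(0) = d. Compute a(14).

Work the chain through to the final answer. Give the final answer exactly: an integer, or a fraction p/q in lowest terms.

704450

Stage 1: cross terms: (-29*-29 - 8*-26)=1049, (8*-35 - 20*-29)=300, (20*37 - -29*-35)=-275, (-29*25 - -40*37)=755, (-40*-26 - -29*25)=1765; twice the area = |3594| = 3594; area = 1797; answer 1797
Stage 2: R1 = 1797; threaded value p + q = 1798; m = 5082; 5082 = 2 * 3 * 7 * 11^2; sigma = (1 + 2) * (1 + 3) * (1 + 7) * (1 + 11 + 121) = 3 * 4 * 8 * 133 = 12768; answer 12768
Stage 3: R2 = 12768; d = -19; a(2) = -3*(-24) - 2*(-19) = 110; iterating: a(2)=110, a(3)=-282, a(4)=626, a(5)=-1314, a(6)=2690, a(7)=-5442, a(8)=10946, a(9)=-21954, a(10)=43970, a(11)=-88002, a(12)=176066, a(13)=-352194, a(14)=704450; answer 704450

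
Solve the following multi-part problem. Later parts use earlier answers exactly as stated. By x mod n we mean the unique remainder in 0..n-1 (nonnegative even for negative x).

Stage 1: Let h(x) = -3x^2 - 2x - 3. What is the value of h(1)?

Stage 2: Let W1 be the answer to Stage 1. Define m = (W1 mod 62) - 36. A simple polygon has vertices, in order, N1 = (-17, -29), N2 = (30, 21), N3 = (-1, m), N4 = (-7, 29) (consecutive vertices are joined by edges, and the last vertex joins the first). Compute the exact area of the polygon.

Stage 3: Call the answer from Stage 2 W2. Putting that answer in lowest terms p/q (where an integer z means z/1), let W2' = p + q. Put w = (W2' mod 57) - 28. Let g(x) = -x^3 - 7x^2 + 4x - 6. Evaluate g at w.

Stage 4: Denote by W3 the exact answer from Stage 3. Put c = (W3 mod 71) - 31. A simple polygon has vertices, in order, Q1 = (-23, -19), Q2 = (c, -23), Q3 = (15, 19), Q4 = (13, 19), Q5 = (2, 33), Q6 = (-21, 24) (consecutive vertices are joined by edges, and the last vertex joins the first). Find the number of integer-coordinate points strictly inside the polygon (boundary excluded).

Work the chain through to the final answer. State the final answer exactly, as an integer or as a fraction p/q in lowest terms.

1152

Stage 1: -3*(1)^2 - 2*(1)^1 - 3 = (-3) + (-2) + (-3) = -8; answer -8
Stage 2: W1 = -8; m = 18; cross terms: (-17*21 - 30*-29)=513, (30*18 - -1*21)=561, (-1*29 - -7*18)=97, (-7*-29 - -17*29)=696; twice the area = |1867| = 1867; area = 1867/2; answer 1867/2
Stage 3: W2 = 1867/2; threaded value p + q = 1869; w = 17; -1*(17)^3 - 7*(17)^2 + 4*(17)^1 - 6 = (-4913) + (-2023) + (68) + (-6) = -6874; answer -6874
Stage 4: W3 = -6874; c = -18; cross terms: (-23*-23 - -18*-19)=187, (-18*19 - 15*-23)=3, (15*19 - 13*19)=38, (13*33 - 2*19)=391, (2*24 - -21*33)=741, (-21*-19 - -23*24)=951; twice the area = |2311| = 2311; area = 2311/2; boundary points = 1 + 3 + 2 + 1 + 1 + 1 = 9; strictly interior points = area - boundary/2 + 1 = 1152; answer 1152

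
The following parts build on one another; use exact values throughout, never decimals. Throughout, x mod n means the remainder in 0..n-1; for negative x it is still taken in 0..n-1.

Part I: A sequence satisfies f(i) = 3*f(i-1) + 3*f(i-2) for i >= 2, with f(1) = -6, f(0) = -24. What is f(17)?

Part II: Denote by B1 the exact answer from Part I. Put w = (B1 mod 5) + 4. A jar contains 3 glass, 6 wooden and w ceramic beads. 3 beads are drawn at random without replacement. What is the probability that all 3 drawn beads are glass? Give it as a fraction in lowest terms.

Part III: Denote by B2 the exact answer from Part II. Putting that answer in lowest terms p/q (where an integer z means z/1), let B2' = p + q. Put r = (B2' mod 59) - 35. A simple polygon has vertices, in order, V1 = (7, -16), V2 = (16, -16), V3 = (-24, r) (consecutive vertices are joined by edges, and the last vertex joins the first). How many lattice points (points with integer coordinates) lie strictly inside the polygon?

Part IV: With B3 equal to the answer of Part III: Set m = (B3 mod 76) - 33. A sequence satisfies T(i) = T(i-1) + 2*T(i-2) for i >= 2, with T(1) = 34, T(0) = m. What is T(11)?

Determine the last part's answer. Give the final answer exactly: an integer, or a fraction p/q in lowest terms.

Part I: f(2) = 3*(-6) + 3*(-24) = -90; iterating: f(2)=-90, f(3)=-288, f(4)=-1134, f(5)=-4266, f(6)=-16200, f(7)=-61398, f(8)=-232794, f(9)=-882576, f(10)=-3346110, f(11)=-12686058, f(12)=-48096504, f(13)=-182347686, f(14)=-691332570, f(15)=-2621040768, f(16)=-9937120014, f(17)=-37674482346; answer -37674482346
Part II: B1 = -37674482346; w = 8; total draws C(17,3) = 680; favorable C(3,3) = 1; P = 1/680; answer 1/680
Part III: B2 = 1/680; threaded value p + q = 681; r = -3; cross terms: (7*-16 - 16*-16)=144, (16*-3 - -24*-16)=-432, (-24*-16 - 7*-3)=405; twice the area = |117| = 117; area = 117/2; boundary points = 9 + 1 + 1 = 11; strictly interior points = area - boundary/2 + 1 = 54; answer 54
Part IV: B3 = 54; m = 21; T(2) = 1*(34) + 2*(21) = 76; iterating: T(2)=76, T(3)=144, T(4)=296, T(5)=584, T(6)=1176, T(7)=2344, T(8)=4696, T(9)=9384, T(10)=18776, T(11)=37544; answer 37544

37544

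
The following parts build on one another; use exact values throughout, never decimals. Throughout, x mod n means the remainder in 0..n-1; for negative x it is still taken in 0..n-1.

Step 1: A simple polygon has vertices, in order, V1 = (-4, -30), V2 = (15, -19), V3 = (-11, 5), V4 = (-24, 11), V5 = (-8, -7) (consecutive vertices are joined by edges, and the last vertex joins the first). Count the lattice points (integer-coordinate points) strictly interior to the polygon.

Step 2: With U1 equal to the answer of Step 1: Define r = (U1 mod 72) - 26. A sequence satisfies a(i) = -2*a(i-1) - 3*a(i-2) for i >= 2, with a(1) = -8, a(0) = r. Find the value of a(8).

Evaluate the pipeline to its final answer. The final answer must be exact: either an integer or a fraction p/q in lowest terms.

-1151

Step 1: cross terms: (-4*-19 - 15*-30)=526, (15*5 - -11*-19)=-134, (-11*11 - -24*5)=-1, (-24*-7 - -8*11)=256, (-8*-30 - -4*-7)=212; twice the area = |859| = 859; area = 859/2; boundary points = 1 + 2 + 1 + 2 + 1 = 7; strictly interior points = area - boundary/2 + 1 = 427; answer 427
Step 2: U1 = 427; r = 41; a(2) = -2*(-8) - 3*(41) = -107; iterating: a(2)=-107, a(3)=238, a(4)=-155, a(5)=-404, a(6)=1273, a(7)=-1334, a(8)=-1151; answer -1151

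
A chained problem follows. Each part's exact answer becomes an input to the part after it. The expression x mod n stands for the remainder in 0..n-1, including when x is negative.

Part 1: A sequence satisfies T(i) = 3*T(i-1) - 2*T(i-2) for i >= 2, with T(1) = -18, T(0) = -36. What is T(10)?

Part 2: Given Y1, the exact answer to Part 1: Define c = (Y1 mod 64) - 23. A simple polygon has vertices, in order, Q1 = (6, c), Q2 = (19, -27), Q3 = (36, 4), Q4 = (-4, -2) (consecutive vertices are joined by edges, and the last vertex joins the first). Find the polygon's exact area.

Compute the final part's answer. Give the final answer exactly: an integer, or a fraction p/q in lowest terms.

1141/2

Part 1: T(2) = 3*(-18) - 2*(-36) = 18; iterating: T(2)=18, T(3)=90, T(4)=234, T(5)=522, T(6)=1098, T(7)=2250, T(8)=4554, T(9)=9162, T(10)=18378; answer 18378
Part 2: Y1 = 18378; c = -13; cross terms: (6*-27 - 19*-13)=85, (19*4 - 36*-27)=1048, (36*-2 - -4*4)=-56, (-4*-13 - 6*-2)=64; twice the area = |1141| = 1141; area = 1141/2; answer 1141/2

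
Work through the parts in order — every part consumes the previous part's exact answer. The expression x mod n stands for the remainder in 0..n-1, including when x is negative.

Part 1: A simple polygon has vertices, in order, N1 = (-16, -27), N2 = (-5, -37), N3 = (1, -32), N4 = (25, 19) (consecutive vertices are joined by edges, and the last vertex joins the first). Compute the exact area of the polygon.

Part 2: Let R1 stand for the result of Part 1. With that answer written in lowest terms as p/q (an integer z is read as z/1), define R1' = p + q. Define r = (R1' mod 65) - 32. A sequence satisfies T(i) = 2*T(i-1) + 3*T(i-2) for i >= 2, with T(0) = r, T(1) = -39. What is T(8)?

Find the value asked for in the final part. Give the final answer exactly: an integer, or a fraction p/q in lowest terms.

-63960

Part 1: cross terms: (-16*-37 - -5*-27)=457, (-5*-32 - 1*-37)=197, (1*19 - 25*-32)=819, (25*-27 - -16*19)=-371; twice the area = |1102| = 1102; area = 551; answer 551
Part 2: R1 = 551; threaded value p + q = 552; r = 0; T(2) = 2*(-39) + 3*(0) = -78; iterating: T(2)=-78, T(3)=-273, T(4)=-780, T(5)=-2379, T(6)=-7098, T(7)=-21333, T(8)=-63960; answer -63960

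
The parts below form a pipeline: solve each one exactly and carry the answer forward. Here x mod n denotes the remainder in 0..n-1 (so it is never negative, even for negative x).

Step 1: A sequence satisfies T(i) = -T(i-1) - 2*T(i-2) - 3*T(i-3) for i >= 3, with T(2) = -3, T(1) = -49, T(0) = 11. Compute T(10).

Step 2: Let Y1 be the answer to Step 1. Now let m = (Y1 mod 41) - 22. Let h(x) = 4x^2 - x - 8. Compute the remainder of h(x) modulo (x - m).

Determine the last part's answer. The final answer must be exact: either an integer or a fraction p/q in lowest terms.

Step 1: T(3) = -1*(-3) - 2*(-49) - 3*(11) = 68; iterating: T(3)=68, T(4)=85, T(5)=-212, T(6)=-162, T(7)=331, T(8)=629, T(9)=-805, T(10)=-1446; answer -1446
Step 2: Y1 = -1446; m = 8; remainder = value at the root: 4*(8)^2 - 1*(8)^1 - 8 = (256) + (-8) + (-8) = 240; answer 240

240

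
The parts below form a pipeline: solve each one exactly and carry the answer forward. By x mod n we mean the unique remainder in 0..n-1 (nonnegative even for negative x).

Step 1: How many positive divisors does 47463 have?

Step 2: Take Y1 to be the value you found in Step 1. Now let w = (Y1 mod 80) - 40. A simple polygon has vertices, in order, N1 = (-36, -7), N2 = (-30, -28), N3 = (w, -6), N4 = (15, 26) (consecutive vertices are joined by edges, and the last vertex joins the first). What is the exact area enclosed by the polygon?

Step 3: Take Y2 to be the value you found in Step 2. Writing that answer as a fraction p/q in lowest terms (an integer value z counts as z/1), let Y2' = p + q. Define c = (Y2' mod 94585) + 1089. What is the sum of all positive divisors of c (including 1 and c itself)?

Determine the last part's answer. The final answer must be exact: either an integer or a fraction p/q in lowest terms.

1896

Step 1: 47463 = 3 * 13 * 1217; number of divisors = (1+1) * (1+1) * (1+1) = 8; answer 8
Step 2: Y1 = 8; w = -32; cross terms: (-36*-28 - -30*-7)=798, (-30*-6 - -32*-28)=-716, (-32*26 - 15*-6)=-742, (15*-7 - -36*26)=831; twice the area = |171| = 171; area = 171/2; answer 171/2
Step 3: Y2 = 171/2; threaded value p + q = 173; c = 1262; 1262 = 2 * 631; sigma = (1 + 2) * (1 + 631) = 3 * 632 = 1896; answer 1896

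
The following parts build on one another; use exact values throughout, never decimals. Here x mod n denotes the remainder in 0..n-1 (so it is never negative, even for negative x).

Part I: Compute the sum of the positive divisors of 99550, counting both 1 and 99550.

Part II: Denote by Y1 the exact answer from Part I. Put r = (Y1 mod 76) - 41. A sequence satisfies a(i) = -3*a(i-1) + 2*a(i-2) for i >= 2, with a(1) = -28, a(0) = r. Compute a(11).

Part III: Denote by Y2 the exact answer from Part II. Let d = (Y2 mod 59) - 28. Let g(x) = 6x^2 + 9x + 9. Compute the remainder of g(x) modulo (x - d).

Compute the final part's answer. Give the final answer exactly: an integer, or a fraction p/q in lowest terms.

Part I: 99550 = 2 * 5^2 * 11 * 181; sigma = (1 + 2) * (1 + 5 + 25) * (1 + 11) * (1 + 181) = 3 * 31 * 12 * 182 = 203112; answer 203112
Part II: Y1 = 203112; r = -1; a(2) = -3*(-28) + 2*(-1) = 82; iterating: a(2)=82, a(3)=-302, a(4)=1070, a(5)=-3814, a(6)=13582, a(7)=-48374, a(8)=172286, a(9)=-613606, a(10)=2185390, a(11)=-7783382; answer -7783382
Part III: Y2 = -7783382; d = -12; remainder = value at the root: 6*(-12)^2 + 9*(-12)^1 + 9 = (864) + (-108) + (9) = 765; answer 765

765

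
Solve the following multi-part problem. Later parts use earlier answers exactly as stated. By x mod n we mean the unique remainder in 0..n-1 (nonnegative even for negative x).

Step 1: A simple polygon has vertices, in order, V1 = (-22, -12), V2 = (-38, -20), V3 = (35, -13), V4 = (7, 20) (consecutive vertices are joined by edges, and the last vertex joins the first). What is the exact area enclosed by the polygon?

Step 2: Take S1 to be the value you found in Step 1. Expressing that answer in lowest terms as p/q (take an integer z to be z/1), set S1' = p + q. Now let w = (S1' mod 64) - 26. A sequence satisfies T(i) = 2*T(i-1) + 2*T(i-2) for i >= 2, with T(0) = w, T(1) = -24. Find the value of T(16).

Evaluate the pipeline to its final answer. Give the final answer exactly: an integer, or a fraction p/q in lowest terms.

Step 1: cross terms: (-22*-20 - -38*-12)=-16, (-38*-13 - 35*-20)=1194, (35*20 - 7*-13)=791, (7*-12 - -22*20)=356; twice the area = |2325| = 2325; area = 2325/2; answer 2325/2
Step 2: S1 = 2325/2; threaded value p + q = 2327; w = -3; T(2) = 2*(-24) + 2*(-3) = -54; iterating: T(2)=-54, T(3)=-156, T(4)=-420, T(5)=-1152, T(6)=-3144, T(7)=-8592, T(8)=-23472, T(9)=-64128, T(10)=-175200, T(11)=-478656, T(12)=-1307712, T(13)=-3572736, T(14)=-9760896, T(15)=-26667264, T(16)=-72856320; answer -72856320

-72856320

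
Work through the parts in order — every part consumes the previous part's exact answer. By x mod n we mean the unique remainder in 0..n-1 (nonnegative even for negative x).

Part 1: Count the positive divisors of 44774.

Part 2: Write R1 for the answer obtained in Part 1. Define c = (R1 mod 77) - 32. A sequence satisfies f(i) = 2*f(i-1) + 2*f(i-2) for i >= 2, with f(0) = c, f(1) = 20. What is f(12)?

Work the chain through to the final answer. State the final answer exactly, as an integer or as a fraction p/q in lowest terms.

Part 1: 44774 = 2 * 61 * 367; number of divisors = (1+1) * (1+1) * (1+1) = 8; answer 8
Part 2: R1 = 8; c = -24; f(2) = 2*(20) + 2*(-24) = -8; iterating: f(2)=-8, f(3)=24, f(4)=32, f(5)=112, f(6)=288, f(7)=800, f(8)=2176, f(9)=5952, f(10)=16256, f(11)=44416, f(12)=121344; answer 121344

121344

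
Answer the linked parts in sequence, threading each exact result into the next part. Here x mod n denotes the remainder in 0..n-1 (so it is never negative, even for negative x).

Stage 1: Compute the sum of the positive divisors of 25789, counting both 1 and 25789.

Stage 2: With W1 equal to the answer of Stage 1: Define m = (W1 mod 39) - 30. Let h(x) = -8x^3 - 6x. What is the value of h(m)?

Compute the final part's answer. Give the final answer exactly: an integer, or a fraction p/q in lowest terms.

1764

Stage 1: 25789 = 17 * 37 * 41; sigma = (1 + 17) * (1 + 37) * (1 + 41) = 18 * 38 * 42 = 28728; answer 28728
Stage 2: W1 = 28728; m = -6; -8*(-6)^3 - 6*(-6)^1 = (1728) + (36) = 1764; answer 1764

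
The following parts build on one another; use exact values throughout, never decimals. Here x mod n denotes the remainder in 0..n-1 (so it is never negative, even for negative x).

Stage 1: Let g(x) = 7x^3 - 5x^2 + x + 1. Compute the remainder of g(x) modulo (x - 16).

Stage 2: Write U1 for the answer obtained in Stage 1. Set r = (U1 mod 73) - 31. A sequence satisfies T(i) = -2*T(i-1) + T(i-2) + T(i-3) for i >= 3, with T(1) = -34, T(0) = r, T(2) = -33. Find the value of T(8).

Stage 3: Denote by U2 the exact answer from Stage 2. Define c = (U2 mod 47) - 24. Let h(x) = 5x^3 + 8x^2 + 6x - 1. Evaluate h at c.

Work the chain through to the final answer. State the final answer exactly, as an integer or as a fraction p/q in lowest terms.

Stage 1: remainder = value at the root: 7*(16)^3 - 5*(16)^2 + 1*(16)^1 + 1 = (28672) + (-1280) + (16) + (1) = 27409; answer 27409
Stage 2: U1 = 27409; r = 3; T(3) = -2*(-33) + 1*(-34) + 1*(3) = 35; iterating: T(3)=35, T(4)=-137, T(5)=276, T(6)=-654, T(7)=1447, T(8)=-3272; answer -3272
Stage 3: U2 = -3272; c = -6; 5*(-6)^3 + 8*(-6)^2 + 6*(-6)^1 - 1 = (-1080) + (288) + (-36) + (-1) = -829; answer -829

-829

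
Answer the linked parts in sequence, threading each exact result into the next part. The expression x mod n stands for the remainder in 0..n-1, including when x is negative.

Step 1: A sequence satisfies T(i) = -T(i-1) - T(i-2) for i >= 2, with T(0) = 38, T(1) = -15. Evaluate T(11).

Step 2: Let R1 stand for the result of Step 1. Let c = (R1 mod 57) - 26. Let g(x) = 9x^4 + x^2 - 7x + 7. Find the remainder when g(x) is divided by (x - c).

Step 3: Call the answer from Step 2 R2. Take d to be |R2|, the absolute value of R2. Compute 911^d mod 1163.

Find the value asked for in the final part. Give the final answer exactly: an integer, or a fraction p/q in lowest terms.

199

Step 1: T(2) = -1*(-15) - 1*(38) = -23; iterating: T(2)=-23, T(3)=38, T(4)=-15, T(5)=-23, T(6)=38, T(7)=-15, T(8)=-23, T(9)=38, T(10)=-15, T(11)=-23; answer -23
Step 2: R1 = -23; c = 8; remainder = value at the root: 9*(8)^4 + 1*(8)^2 - 7*(8)^1 + 7 = (36864) + (64) + (-56) + (7) = 36879; answer 36879
Step 3: R2 = 36879; d = 36879; squarings mod 1163: 911^1=911, 911^2=702, 911^4=855, 911^8=661, 911^16=796, 911^32=944, 911^64=278, 911^128=526, 911^256=1045, 911^512=1131, 911^1024=1024, 911^2048=713, 911^4096=138, 911^8192=436, 911^16384=527, 911^32768=935; 911^36879 = 911^1 * 911^2 * 911^4 * 911^8 * 911^4096 * 911^32768 = 199 (mod 1163); answer 199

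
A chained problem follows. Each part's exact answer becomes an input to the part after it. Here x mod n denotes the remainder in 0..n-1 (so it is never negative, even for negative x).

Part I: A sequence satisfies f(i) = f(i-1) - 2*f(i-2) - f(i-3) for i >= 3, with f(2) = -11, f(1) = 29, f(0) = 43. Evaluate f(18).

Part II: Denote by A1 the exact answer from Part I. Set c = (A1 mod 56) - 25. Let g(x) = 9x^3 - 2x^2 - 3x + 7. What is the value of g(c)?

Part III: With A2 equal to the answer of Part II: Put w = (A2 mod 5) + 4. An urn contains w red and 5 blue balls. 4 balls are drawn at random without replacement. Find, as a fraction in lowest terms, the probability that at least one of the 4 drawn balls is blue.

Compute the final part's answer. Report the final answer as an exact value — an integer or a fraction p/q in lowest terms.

129/143

Part I: f(3) = 1*(-11) - 2*(29) - 1*(43) = -112; iterating: f(3)=-112, f(4)=-119, f(5)=116, f(6)=466, f(7)=353, f(8)=-695, f(9)=-1867, f(10)=-830, f(11)=3599, f(12)=7126, f(13)=758, f(14)=-17093, f(15)=-25735, f(16)=7693, f(17)=76256, f(18)=86605; answer 86605
Part II: A1 = 86605; c = 4; 9*(4)^3 - 2*(4)^2 - 3*(4)^1 + 7 = (576) + (-32) + (-12) + (7) = 539; answer 539
Part III: A2 = 539; w = 8; total draws C(13,4) = 715; complement C(8,4) = 70; favorable 715 - 70 = 645; P = 129/143; answer 129/143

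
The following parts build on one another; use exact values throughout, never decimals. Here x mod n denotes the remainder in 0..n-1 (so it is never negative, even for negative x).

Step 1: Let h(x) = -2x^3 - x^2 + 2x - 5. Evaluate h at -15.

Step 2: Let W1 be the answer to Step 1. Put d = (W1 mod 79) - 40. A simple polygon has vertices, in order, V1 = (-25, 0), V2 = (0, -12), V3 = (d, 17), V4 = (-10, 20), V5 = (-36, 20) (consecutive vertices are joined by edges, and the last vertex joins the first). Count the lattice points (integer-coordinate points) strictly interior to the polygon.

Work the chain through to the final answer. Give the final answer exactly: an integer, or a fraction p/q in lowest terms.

Step 1: -2*(-15)^3 - 1*(-15)^2 + 2*(-15)^1 - 5 = (6750) + (-225) + (-30) + (-5) = 6490; answer 6490
Step 2: W1 = 6490; d = -28; cross terms: (-25*-12 - 0*0)=300, (0*17 - -28*-12)=-336, (-28*20 - -10*17)=-390, (-10*20 - -36*20)=520, (-36*0 - -25*20)=500; twice the area = |594| = 594; area = 297; boundary points = 1 + 1 + 3 + 26 + 1 = 32; strictly interior points = area - boundary/2 + 1 = 282; answer 282

282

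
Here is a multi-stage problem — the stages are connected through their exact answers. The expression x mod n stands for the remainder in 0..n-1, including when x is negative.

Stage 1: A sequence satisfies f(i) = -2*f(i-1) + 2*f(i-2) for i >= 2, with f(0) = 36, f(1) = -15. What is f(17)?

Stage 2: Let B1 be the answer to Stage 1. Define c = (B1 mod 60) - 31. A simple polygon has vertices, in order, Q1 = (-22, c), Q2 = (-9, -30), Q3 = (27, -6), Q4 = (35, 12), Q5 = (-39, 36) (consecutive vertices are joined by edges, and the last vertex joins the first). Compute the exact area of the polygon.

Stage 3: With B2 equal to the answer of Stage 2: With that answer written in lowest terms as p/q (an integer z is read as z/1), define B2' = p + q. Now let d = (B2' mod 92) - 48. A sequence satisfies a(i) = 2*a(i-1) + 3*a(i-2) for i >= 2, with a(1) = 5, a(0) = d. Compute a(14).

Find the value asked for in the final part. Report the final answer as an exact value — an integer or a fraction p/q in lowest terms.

Stage 1: f(2) = -2*(-15) + 2*(36) = 102; iterating: f(2)=102, f(3)=-234, f(4)=672, f(5)=-1812, f(6)=4968, f(7)=-13560, f(8)=37056, f(9)=-101232, f(10)=276576, f(11)=-755616, f(12)=2064384, f(13)=-5640000, f(14)=15408768, f(15)=-42097536, f(16)=115012608, f(17)=-314220288; answer -314220288
Stage 2: B1 = -314220288; c = -19; cross terms: (-22*-30 - -9*-19)=489, (-9*-6 - 27*-30)=864, (27*12 - 35*-6)=534, (35*36 - -39*12)=1728, (-39*-19 - -22*36)=1533; twice the area = |5148| = 5148; area = 2574; answer 2574
Stage 3: B2 = 2574; threaded value p + q = 2575; d = 43; a(2) = 2*(5) + 3*(43) = 139; iterating: a(2)=139, a(3)=293, a(4)=1003, a(5)=2885, a(6)=8779, a(7)=26213, a(8)=78763, a(9)=236165, a(10)=708619, a(11)=2125733, a(12)=6377323, a(13)=19131845, a(14)=57395659; answer 57395659

57395659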